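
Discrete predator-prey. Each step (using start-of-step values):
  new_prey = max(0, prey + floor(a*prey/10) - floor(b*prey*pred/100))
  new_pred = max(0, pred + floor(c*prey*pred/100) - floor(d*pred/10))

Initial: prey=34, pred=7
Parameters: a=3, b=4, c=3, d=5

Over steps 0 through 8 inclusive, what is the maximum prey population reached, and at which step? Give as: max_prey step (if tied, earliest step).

Step 1: prey: 34+10-9=35; pred: 7+7-3=11
Step 2: prey: 35+10-15=30; pred: 11+11-5=17
Step 3: prey: 30+9-20=19; pred: 17+15-8=24
Step 4: prey: 19+5-18=6; pred: 24+13-12=25
Step 5: prey: 6+1-6=1; pred: 25+4-12=17
Step 6: prey: 1+0-0=1; pred: 17+0-8=9
Step 7: prey: 1+0-0=1; pred: 9+0-4=5
Step 8: prey: 1+0-0=1; pred: 5+0-2=3
Max prey = 35 at step 1

Answer: 35 1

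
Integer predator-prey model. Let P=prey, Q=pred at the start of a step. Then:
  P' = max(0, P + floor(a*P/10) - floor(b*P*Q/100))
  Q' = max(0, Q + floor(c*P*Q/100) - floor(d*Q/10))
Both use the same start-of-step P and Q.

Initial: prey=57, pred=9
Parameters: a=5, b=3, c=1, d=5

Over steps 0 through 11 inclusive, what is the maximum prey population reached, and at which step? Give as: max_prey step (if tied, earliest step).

Answer: 98 4

Derivation:
Step 1: prey: 57+28-15=70; pred: 9+5-4=10
Step 2: prey: 70+35-21=84; pred: 10+7-5=12
Step 3: prey: 84+42-30=96; pred: 12+10-6=16
Step 4: prey: 96+48-46=98; pred: 16+15-8=23
Step 5: prey: 98+49-67=80; pred: 23+22-11=34
Step 6: prey: 80+40-81=39; pred: 34+27-17=44
Step 7: prey: 39+19-51=7; pred: 44+17-22=39
Step 8: prey: 7+3-8=2; pred: 39+2-19=22
Step 9: prey: 2+1-1=2; pred: 22+0-11=11
Step 10: prey: 2+1-0=3; pred: 11+0-5=6
Step 11: prey: 3+1-0=4; pred: 6+0-3=3
Max prey = 98 at step 4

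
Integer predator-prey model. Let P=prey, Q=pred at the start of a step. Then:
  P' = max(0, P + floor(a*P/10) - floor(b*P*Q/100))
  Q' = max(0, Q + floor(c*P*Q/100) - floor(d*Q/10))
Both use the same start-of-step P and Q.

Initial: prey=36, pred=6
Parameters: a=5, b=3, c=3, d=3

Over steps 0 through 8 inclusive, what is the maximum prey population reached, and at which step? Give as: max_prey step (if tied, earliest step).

Answer: 57 2

Derivation:
Step 1: prey: 36+18-6=48; pred: 6+6-1=11
Step 2: prey: 48+24-15=57; pred: 11+15-3=23
Step 3: prey: 57+28-39=46; pred: 23+39-6=56
Step 4: prey: 46+23-77=0; pred: 56+77-16=117
Step 5: prey: 0+0-0=0; pred: 117+0-35=82
Step 6: prey: 0+0-0=0; pred: 82+0-24=58
Step 7: prey: 0+0-0=0; pred: 58+0-17=41
Step 8: prey: 0+0-0=0; pred: 41+0-12=29
Max prey = 57 at step 2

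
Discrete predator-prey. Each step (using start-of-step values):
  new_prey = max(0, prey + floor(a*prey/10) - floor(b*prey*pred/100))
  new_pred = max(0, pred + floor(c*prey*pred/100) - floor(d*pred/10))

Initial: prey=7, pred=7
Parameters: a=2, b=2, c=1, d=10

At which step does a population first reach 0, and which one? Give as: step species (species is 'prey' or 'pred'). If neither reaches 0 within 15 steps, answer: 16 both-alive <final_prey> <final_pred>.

Answer: 1 pred

Derivation:
Step 1: prey: 7+1-0=8; pred: 7+0-7=0
First extinction: pred at step 1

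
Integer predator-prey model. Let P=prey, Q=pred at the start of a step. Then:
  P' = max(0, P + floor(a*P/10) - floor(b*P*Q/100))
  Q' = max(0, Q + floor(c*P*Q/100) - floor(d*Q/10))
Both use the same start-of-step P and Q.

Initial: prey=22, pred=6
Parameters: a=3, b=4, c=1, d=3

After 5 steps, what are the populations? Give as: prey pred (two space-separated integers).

Step 1: prey: 22+6-5=23; pred: 6+1-1=6
Step 2: prey: 23+6-5=24; pred: 6+1-1=6
Step 3: prey: 24+7-5=26; pred: 6+1-1=6
Step 4: prey: 26+7-6=27; pred: 6+1-1=6
Step 5: prey: 27+8-6=29; pred: 6+1-1=6

Answer: 29 6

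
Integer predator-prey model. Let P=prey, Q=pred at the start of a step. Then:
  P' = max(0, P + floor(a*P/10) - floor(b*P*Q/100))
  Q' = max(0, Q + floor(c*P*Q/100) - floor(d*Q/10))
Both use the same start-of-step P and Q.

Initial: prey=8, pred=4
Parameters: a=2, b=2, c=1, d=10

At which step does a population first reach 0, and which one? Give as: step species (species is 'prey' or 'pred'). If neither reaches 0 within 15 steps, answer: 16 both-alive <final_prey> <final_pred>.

Step 1: prey: 8+1-0=9; pred: 4+0-4=0
First extinction: pred at step 1

Answer: 1 pred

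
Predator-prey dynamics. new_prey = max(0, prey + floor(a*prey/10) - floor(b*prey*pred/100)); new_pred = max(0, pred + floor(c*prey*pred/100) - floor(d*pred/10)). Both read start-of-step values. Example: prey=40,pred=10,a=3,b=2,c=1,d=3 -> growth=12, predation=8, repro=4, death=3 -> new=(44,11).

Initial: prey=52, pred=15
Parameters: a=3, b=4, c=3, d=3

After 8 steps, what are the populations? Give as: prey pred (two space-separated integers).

Step 1: prey: 52+15-31=36; pred: 15+23-4=34
Step 2: prey: 36+10-48=0; pred: 34+36-10=60
Step 3: prey: 0+0-0=0; pred: 60+0-18=42
Step 4: prey: 0+0-0=0; pred: 42+0-12=30
Step 5: prey: 0+0-0=0; pred: 30+0-9=21
Step 6: prey: 0+0-0=0; pred: 21+0-6=15
Step 7: prey: 0+0-0=0; pred: 15+0-4=11
Step 8: prey: 0+0-0=0; pred: 11+0-3=8

Answer: 0 8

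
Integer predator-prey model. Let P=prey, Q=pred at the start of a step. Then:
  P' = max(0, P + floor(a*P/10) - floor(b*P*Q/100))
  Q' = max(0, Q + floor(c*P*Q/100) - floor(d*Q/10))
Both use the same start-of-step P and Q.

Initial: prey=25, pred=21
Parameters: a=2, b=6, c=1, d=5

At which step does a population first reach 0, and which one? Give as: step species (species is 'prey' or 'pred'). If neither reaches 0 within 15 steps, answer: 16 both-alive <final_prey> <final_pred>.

Answer: 1 prey

Derivation:
Step 1: prey: 25+5-31=0; pred: 21+5-10=16
First extinction: prey at step 1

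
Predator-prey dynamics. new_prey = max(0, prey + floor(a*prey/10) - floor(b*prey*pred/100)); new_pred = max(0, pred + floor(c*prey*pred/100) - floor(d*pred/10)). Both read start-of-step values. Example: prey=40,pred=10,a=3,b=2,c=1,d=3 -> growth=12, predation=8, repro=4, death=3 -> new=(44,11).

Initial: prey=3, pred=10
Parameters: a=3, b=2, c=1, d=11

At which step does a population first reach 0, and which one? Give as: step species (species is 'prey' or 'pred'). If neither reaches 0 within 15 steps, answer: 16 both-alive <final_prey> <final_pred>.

Step 1: prey: 3+0-0=3; pred: 10+0-11=0
First extinction: pred at step 1

Answer: 1 pred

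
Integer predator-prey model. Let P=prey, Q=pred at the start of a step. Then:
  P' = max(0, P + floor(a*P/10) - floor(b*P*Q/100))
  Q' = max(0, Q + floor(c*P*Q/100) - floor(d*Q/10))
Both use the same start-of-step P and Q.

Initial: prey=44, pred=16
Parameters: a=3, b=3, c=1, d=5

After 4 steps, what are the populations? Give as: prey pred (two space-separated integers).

Step 1: prey: 44+13-21=36; pred: 16+7-8=15
Step 2: prey: 36+10-16=30; pred: 15+5-7=13
Step 3: prey: 30+9-11=28; pred: 13+3-6=10
Step 4: prey: 28+8-8=28; pred: 10+2-5=7

Answer: 28 7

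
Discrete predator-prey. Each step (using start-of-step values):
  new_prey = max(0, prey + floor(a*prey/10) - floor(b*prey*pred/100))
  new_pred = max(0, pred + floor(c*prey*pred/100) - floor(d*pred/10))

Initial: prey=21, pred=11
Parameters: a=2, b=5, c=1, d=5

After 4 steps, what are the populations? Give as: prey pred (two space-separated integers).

Answer: 12 2

Derivation:
Step 1: prey: 21+4-11=14; pred: 11+2-5=8
Step 2: prey: 14+2-5=11; pred: 8+1-4=5
Step 3: prey: 11+2-2=11; pred: 5+0-2=3
Step 4: prey: 11+2-1=12; pred: 3+0-1=2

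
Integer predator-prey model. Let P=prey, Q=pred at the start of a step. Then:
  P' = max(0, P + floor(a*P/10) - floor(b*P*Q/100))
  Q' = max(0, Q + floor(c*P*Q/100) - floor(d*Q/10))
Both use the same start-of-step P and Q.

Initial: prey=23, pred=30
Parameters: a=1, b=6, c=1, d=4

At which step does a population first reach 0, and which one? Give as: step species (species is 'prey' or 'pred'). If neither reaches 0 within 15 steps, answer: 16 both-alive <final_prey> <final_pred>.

Step 1: prey: 23+2-41=0; pred: 30+6-12=24
First extinction: prey at step 1

Answer: 1 prey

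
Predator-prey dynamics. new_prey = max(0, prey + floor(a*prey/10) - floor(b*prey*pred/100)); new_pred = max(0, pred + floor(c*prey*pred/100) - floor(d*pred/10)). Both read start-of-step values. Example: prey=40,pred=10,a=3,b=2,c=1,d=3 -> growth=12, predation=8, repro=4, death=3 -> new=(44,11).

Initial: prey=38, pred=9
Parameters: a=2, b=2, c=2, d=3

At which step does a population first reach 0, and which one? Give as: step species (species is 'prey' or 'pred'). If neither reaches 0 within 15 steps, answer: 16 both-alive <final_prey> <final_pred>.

Step 1: prey: 38+7-6=39; pred: 9+6-2=13
Step 2: prey: 39+7-10=36; pred: 13+10-3=20
Step 3: prey: 36+7-14=29; pred: 20+14-6=28
Step 4: prey: 29+5-16=18; pred: 28+16-8=36
Step 5: prey: 18+3-12=9; pred: 36+12-10=38
Step 6: prey: 9+1-6=4; pred: 38+6-11=33
Step 7: prey: 4+0-2=2; pred: 33+2-9=26
Step 8: prey: 2+0-1=1; pred: 26+1-7=20
Step 9: prey: 1+0-0=1; pred: 20+0-6=14
Step 10: prey: 1+0-0=1; pred: 14+0-4=10
Step 11: prey: 1+0-0=1; pred: 10+0-3=7
Step 12: prey: 1+0-0=1; pred: 7+0-2=5
Step 13: prey: 1+0-0=1; pred: 5+0-1=4
Step 14: prey: 1+0-0=1; pred: 4+0-1=3
Step 15: prey: 1+0-0=1; pred: 3+0-0=3
No extinction within 15 steps

Answer: 16 both-alive 1 3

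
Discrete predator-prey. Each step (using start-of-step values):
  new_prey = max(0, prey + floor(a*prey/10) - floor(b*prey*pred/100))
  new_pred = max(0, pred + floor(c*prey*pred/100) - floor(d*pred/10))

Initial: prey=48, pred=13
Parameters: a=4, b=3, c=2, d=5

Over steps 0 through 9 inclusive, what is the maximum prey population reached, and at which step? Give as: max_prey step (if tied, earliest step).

Answer: 49 1

Derivation:
Step 1: prey: 48+19-18=49; pred: 13+12-6=19
Step 2: prey: 49+19-27=41; pred: 19+18-9=28
Step 3: prey: 41+16-34=23; pred: 28+22-14=36
Step 4: prey: 23+9-24=8; pred: 36+16-18=34
Step 5: prey: 8+3-8=3; pred: 34+5-17=22
Step 6: prey: 3+1-1=3; pred: 22+1-11=12
Step 7: prey: 3+1-1=3; pred: 12+0-6=6
Step 8: prey: 3+1-0=4; pred: 6+0-3=3
Step 9: prey: 4+1-0=5; pred: 3+0-1=2
Max prey = 49 at step 1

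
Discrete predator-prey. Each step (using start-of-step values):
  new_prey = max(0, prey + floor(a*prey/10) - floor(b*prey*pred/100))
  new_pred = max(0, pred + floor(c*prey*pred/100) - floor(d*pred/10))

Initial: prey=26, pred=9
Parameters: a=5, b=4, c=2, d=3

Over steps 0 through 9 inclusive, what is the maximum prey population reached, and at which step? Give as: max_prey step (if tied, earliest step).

Answer: 32 2

Derivation:
Step 1: prey: 26+13-9=30; pred: 9+4-2=11
Step 2: prey: 30+15-13=32; pred: 11+6-3=14
Step 3: prey: 32+16-17=31; pred: 14+8-4=18
Step 4: prey: 31+15-22=24; pred: 18+11-5=24
Step 5: prey: 24+12-23=13; pred: 24+11-7=28
Step 6: prey: 13+6-14=5; pred: 28+7-8=27
Step 7: prey: 5+2-5=2; pred: 27+2-8=21
Step 8: prey: 2+1-1=2; pred: 21+0-6=15
Step 9: prey: 2+1-1=2; pred: 15+0-4=11
Max prey = 32 at step 2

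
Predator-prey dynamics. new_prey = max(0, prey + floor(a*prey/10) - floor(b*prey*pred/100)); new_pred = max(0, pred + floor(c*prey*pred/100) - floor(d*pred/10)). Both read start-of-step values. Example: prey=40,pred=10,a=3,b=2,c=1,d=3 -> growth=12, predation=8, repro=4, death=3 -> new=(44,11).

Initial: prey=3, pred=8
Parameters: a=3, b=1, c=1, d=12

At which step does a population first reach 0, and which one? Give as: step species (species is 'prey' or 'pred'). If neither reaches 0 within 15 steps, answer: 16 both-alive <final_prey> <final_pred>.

Answer: 1 pred

Derivation:
Step 1: prey: 3+0-0=3; pred: 8+0-9=0
First extinction: pred at step 1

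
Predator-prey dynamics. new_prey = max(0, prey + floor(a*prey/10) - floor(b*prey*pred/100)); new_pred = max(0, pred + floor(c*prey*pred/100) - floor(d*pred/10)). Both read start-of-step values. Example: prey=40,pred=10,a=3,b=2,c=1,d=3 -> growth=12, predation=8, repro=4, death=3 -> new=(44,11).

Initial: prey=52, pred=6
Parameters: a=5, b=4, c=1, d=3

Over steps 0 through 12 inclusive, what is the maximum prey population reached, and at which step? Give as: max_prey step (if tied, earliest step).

Answer: 83 3

Derivation:
Step 1: prey: 52+26-12=66; pred: 6+3-1=8
Step 2: prey: 66+33-21=78; pred: 8+5-2=11
Step 3: prey: 78+39-34=83; pred: 11+8-3=16
Step 4: prey: 83+41-53=71; pred: 16+13-4=25
Step 5: prey: 71+35-71=35; pred: 25+17-7=35
Step 6: prey: 35+17-49=3; pred: 35+12-10=37
Step 7: prey: 3+1-4=0; pred: 37+1-11=27
Step 8: prey: 0+0-0=0; pred: 27+0-8=19
Step 9: prey: 0+0-0=0; pred: 19+0-5=14
Step 10: prey: 0+0-0=0; pred: 14+0-4=10
Step 11: prey: 0+0-0=0; pred: 10+0-3=7
Step 12: prey: 0+0-0=0; pred: 7+0-2=5
Max prey = 83 at step 3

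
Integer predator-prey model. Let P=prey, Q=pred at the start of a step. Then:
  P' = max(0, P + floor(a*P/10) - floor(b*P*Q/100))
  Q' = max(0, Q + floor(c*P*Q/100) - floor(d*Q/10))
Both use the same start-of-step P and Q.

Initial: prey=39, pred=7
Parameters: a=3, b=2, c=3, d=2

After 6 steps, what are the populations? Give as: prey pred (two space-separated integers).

Answer: 0 74

Derivation:
Step 1: prey: 39+11-5=45; pred: 7+8-1=14
Step 2: prey: 45+13-12=46; pred: 14+18-2=30
Step 3: prey: 46+13-27=32; pred: 30+41-6=65
Step 4: prey: 32+9-41=0; pred: 65+62-13=114
Step 5: prey: 0+0-0=0; pred: 114+0-22=92
Step 6: prey: 0+0-0=0; pred: 92+0-18=74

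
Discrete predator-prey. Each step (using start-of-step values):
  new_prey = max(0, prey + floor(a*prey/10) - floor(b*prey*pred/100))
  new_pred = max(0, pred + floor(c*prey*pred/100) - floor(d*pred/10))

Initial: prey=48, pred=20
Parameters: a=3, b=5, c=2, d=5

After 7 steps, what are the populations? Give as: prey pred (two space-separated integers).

Answer: 0 1

Derivation:
Step 1: prey: 48+14-48=14; pred: 20+19-10=29
Step 2: prey: 14+4-20=0; pred: 29+8-14=23
Step 3: prey: 0+0-0=0; pred: 23+0-11=12
Step 4: prey: 0+0-0=0; pred: 12+0-6=6
Step 5: prey: 0+0-0=0; pred: 6+0-3=3
Step 6: prey: 0+0-0=0; pred: 3+0-1=2
Step 7: prey: 0+0-0=0; pred: 2+0-1=1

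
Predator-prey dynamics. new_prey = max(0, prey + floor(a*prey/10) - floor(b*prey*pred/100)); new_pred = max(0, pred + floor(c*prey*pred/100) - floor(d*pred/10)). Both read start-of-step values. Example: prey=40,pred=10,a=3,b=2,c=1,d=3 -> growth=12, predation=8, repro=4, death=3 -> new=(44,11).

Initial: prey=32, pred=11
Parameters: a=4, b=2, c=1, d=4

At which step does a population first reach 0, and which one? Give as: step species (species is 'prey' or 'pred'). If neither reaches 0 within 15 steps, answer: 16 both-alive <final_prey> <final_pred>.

Answer: 16 both-alive 1 7

Derivation:
Step 1: prey: 32+12-7=37; pred: 11+3-4=10
Step 2: prey: 37+14-7=44; pred: 10+3-4=9
Step 3: prey: 44+17-7=54; pred: 9+3-3=9
Step 4: prey: 54+21-9=66; pred: 9+4-3=10
Step 5: prey: 66+26-13=79; pred: 10+6-4=12
Step 6: prey: 79+31-18=92; pred: 12+9-4=17
Step 7: prey: 92+36-31=97; pred: 17+15-6=26
Step 8: prey: 97+38-50=85; pred: 26+25-10=41
Step 9: prey: 85+34-69=50; pred: 41+34-16=59
Step 10: prey: 50+20-59=11; pred: 59+29-23=65
Step 11: prey: 11+4-14=1; pred: 65+7-26=46
Step 12: prey: 1+0-0=1; pred: 46+0-18=28
Step 13: prey: 1+0-0=1; pred: 28+0-11=17
Step 14: prey: 1+0-0=1; pred: 17+0-6=11
Step 15: prey: 1+0-0=1; pred: 11+0-4=7
No extinction within 15 steps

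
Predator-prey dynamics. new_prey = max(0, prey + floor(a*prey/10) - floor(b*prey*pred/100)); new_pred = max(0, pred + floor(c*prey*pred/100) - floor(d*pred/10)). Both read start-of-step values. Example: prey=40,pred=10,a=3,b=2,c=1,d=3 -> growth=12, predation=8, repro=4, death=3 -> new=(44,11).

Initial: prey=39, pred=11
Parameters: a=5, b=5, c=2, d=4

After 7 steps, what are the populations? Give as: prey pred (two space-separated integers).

Step 1: prey: 39+19-21=37; pred: 11+8-4=15
Step 2: prey: 37+18-27=28; pred: 15+11-6=20
Step 3: prey: 28+14-28=14; pred: 20+11-8=23
Step 4: prey: 14+7-16=5; pred: 23+6-9=20
Step 5: prey: 5+2-5=2; pred: 20+2-8=14
Step 6: prey: 2+1-1=2; pred: 14+0-5=9
Step 7: prey: 2+1-0=3; pred: 9+0-3=6

Answer: 3 6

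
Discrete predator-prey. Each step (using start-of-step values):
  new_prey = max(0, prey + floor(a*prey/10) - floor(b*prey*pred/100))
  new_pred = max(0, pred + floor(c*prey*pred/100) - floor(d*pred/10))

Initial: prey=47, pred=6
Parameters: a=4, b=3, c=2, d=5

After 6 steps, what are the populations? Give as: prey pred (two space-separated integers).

Answer: 0 35

Derivation:
Step 1: prey: 47+18-8=57; pred: 6+5-3=8
Step 2: prey: 57+22-13=66; pred: 8+9-4=13
Step 3: prey: 66+26-25=67; pred: 13+17-6=24
Step 4: prey: 67+26-48=45; pred: 24+32-12=44
Step 5: prey: 45+18-59=4; pred: 44+39-22=61
Step 6: prey: 4+1-7=0; pred: 61+4-30=35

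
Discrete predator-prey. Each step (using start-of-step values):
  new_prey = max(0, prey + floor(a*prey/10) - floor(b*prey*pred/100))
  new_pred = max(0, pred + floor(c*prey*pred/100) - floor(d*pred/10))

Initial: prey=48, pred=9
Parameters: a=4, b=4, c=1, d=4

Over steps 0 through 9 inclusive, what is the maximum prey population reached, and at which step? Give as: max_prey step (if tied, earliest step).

Step 1: prey: 48+19-17=50; pred: 9+4-3=10
Step 2: prey: 50+20-20=50; pred: 10+5-4=11
Step 3: prey: 50+20-22=48; pred: 11+5-4=12
Step 4: prey: 48+19-23=44; pred: 12+5-4=13
Step 5: prey: 44+17-22=39; pred: 13+5-5=13
Step 6: prey: 39+15-20=34; pred: 13+5-5=13
Step 7: prey: 34+13-17=30; pred: 13+4-5=12
Step 8: prey: 30+12-14=28; pred: 12+3-4=11
Step 9: prey: 28+11-12=27; pred: 11+3-4=10
Max prey = 50 at step 1

Answer: 50 1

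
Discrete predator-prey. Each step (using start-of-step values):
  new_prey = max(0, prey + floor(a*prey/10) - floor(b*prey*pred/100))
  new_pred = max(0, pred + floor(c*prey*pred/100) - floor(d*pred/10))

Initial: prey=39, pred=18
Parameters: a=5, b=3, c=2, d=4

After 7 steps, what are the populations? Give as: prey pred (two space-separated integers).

Step 1: prey: 39+19-21=37; pred: 18+14-7=25
Step 2: prey: 37+18-27=28; pred: 25+18-10=33
Step 3: prey: 28+14-27=15; pred: 33+18-13=38
Step 4: prey: 15+7-17=5; pred: 38+11-15=34
Step 5: prey: 5+2-5=2; pred: 34+3-13=24
Step 6: prey: 2+1-1=2; pred: 24+0-9=15
Step 7: prey: 2+1-0=3; pred: 15+0-6=9

Answer: 3 9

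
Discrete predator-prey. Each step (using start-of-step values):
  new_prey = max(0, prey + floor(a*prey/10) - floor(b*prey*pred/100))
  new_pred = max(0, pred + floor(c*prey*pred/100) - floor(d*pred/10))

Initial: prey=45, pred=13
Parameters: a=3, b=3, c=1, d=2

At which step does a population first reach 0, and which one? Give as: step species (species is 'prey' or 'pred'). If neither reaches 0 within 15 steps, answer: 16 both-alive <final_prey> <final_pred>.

Step 1: prey: 45+13-17=41; pred: 13+5-2=16
Step 2: prey: 41+12-19=34; pred: 16+6-3=19
Step 3: prey: 34+10-19=25; pred: 19+6-3=22
Step 4: prey: 25+7-16=16; pred: 22+5-4=23
Step 5: prey: 16+4-11=9; pred: 23+3-4=22
Step 6: prey: 9+2-5=6; pred: 22+1-4=19
Step 7: prey: 6+1-3=4; pred: 19+1-3=17
Step 8: prey: 4+1-2=3; pred: 17+0-3=14
Step 9: prey: 3+0-1=2; pred: 14+0-2=12
Step 10: prey: 2+0-0=2; pred: 12+0-2=10
Step 11: prey: 2+0-0=2; pred: 10+0-2=8
Step 12: prey: 2+0-0=2; pred: 8+0-1=7
Step 13: prey: 2+0-0=2; pred: 7+0-1=6
Step 14: prey: 2+0-0=2; pred: 6+0-1=5
Step 15: prey: 2+0-0=2; pred: 5+0-1=4
No extinction within 15 steps

Answer: 16 both-alive 2 4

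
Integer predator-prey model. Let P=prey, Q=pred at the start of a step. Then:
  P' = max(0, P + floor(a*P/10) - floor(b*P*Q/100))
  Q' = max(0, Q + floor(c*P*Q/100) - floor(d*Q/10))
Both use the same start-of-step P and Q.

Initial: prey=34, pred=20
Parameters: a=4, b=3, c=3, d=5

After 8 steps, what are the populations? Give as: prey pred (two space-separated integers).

Answer: 1 2

Derivation:
Step 1: prey: 34+13-20=27; pred: 20+20-10=30
Step 2: prey: 27+10-24=13; pred: 30+24-15=39
Step 3: prey: 13+5-15=3; pred: 39+15-19=35
Step 4: prey: 3+1-3=1; pred: 35+3-17=21
Step 5: prey: 1+0-0=1; pred: 21+0-10=11
Step 6: prey: 1+0-0=1; pred: 11+0-5=6
Step 7: prey: 1+0-0=1; pred: 6+0-3=3
Step 8: prey: 1+0-0=1; pred: 3+0-1=2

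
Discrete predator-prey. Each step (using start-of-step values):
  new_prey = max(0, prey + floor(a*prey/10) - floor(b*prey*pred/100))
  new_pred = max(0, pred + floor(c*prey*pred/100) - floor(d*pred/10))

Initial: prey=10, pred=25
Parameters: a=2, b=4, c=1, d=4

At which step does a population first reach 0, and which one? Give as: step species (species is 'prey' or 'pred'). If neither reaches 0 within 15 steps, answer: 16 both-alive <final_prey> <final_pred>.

Answer: 16 both-alive 1 2

Derivation:
Step 1: prey: 10+2-10=2; pred: 25+2-10=17
Step 2: prey: 2+0-1=1; pred: 17+0-6=11
Step 3: prey: 1+0-0=1; pred: 11+0-4=7
Step 4: prey: 1+0-0=1; pred: 7+0-2=5
Step 5: prey: 1+0-0=1; pred: 5+0-2=3
Step 6: prey: 1+0-0=1; pred: 3+0-1=2
Step 7: prey: 1+0-0=1; pred: 2+0-0=2
Steps 8-15: state stable at prey=1, pred=2 (no change)
No extinction within 15 steps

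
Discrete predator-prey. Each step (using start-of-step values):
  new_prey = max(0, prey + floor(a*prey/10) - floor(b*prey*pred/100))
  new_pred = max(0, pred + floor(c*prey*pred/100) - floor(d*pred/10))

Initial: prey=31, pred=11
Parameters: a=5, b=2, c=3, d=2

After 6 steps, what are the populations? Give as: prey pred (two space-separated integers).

Answer: 0 95

Derivation:
Step 1: prey: 31+15-6=40; pred: 11+10-2=19
Step 2: prey: 40+20-15=45; pred: 19+22-3=38
Step 3: prey: 45+22-34=33; pred: 38+51-7=82
Step 4: prey: 33+16-54=0; pred: 82+81-16=147
Step 5: prey: 0+0-0=0; pred: 147+0-29=118
Step 6: prey: 0+0-0=0; pred: 118+0-23=95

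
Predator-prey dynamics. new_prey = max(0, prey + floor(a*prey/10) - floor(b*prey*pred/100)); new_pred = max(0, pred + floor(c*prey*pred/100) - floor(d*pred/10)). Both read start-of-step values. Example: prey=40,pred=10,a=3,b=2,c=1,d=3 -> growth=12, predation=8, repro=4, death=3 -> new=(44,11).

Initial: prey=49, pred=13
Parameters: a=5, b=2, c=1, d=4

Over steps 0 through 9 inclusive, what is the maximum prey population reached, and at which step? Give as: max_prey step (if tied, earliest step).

Answer: 90 4

Derivation:
Step 1: prey: 49+24-12=61; pred: 13+6-5=14
Step 2: prey: 61+30-17=74; pred: 14+8-5=17
Step 3: prey: 74+37-25=86; pred: 17+12-6=23
Step 4: prey: 86+43-39=90; pred: 23+19-9=33
Step 5: prey: 90+45-59=76; pred: 33+29-13=49
Step 6: prey: 76+38-74=40; pred: 49+37-19=67
Step 7: prey: 40+20-53=7; pred: 67+26-26=67
Step 8: prey: 7+3-9=1; pred: 67+4-26=45
Step 9: prey: 1+0-0=1; pred: 45+0-18=27
Max prey = 90 at step 4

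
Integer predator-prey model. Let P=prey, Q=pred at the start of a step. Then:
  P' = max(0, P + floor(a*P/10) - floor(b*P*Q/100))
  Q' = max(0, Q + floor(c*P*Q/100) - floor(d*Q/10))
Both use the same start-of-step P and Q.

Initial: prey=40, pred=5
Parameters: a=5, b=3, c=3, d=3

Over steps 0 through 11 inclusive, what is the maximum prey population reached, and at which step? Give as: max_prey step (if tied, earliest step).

Step 1: prey: 40+20-6=54; pred: 5+6-1=10
Step 2: prey: 54+27-16=65; pred: 10+16-3=23
Step 3: prey: 65+32-44=53; pred: 23+44-6=61
Step 4: prey: 53+26-96=0; pred: 61+96-18=139
Step 5: prey: 0+0-0=0; pred: 139+0-41=98
Step 6: prey: 0+0-0=0; pred: 98+0-29=69
Step 7: prey: 0+0-0=0; pred: 69+0-20=49
Step 8: prey: 0+0-0=0; pred: 49+0-14=35
Step 9: prey: 0+0-0=0; pred: 35+0-10=25
Step 10: prey: 0+0-0=0; pred: 25+0-7=18
Step 11: prey: 0+0-0=0; pred: 18+0-5=13
Max prey = 65 at step 2

Answer: 65 2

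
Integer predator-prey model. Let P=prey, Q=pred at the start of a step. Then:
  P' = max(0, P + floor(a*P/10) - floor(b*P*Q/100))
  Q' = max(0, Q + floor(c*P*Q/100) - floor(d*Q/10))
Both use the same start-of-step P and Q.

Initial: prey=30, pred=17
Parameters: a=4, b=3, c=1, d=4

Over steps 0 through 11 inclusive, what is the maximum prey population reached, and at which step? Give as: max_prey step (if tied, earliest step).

Answer: 68 11

Derivation:
Step 1: prey: 30+12-15=27; pred: 17+5-6=16
Step 2: prey: 27+10-12=25; pred: 16+4-6=14
Step 3: prey: 25+10-10=25; pred: 14+3-5=12
Step 4: prey: 25+10-9=26; pred: 12+3-4=11
Step 5: prey: 26+10-8=28; pred: 11+2-4=9
Step 6: prey: 28+11-7=32; pred: 9+2-3=8
Step 7: prey: 32+12-7=37; pred: 8+2-3=7
Step 8: prey: 37+14-7=44; pred: 7+2-2=7
Step 9: prey: 44+17-9=52; pred: 7+3-2=8
Step 10: prey: 52+20-12=60; pred: 8+4-3=9
Step 11: prey: 60+24-16=68; pred: 9+5-3=11
Max prey = 68 at step 11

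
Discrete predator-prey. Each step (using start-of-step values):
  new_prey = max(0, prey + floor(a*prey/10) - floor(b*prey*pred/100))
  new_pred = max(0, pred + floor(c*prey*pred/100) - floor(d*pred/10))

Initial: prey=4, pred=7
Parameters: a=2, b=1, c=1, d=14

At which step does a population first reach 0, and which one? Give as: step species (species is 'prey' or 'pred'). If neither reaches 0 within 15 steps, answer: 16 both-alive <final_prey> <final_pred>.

Step 1: prey: 4+0-0=4; pred: 7+0-9=0
First extinction: pred at step 1

Answer: 1 pred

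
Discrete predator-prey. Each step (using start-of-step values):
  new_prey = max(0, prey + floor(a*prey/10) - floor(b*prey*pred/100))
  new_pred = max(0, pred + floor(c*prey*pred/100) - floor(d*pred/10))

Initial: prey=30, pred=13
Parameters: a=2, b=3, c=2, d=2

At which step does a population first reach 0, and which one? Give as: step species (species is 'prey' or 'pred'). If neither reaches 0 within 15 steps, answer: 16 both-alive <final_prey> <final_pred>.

Step 1: prey: 30+6-11=25; pred: 13+7-2=18
Step 2: prey: 25+5-13=17; pred: 18+9-3=24
Step 3: prey: 17+3-12=8; pred: 24+8-4=28
Step 4: prey: 8+1-6=3; pred: 28+4-5=27
Step 5: prey: 3+0-2=1; pred: 27+1-5=23
Step 6: prey: 1+0-0=1; pred: 23+0-4=19
Step 7: prey: 1+0-0=1; pred: 19+0-3=16
Step 8: prey: 1+0-0=1; pred: 16+0-3=13
Step 9: prey: 1+0-0=1; pred: 13+0-2=11
Step 10: prey: 1+0-0=1; pred: 11+0-2=9
Step 11: prey: 1+0-0=1; pred: 9+0-1=8
Step 12: prey: 1+0-0=1; pred: 8+0-1=7
Step 13: prey: 1+0-0=1; pred: 7+0-1=6
Step 14: prey: 1+0-0=1; pred: 6+0-1=5
Step 15: prey: 1+0-0=1; pred: 5+0-1=4
No extinction within 15 steps

Answer: 16 both-alive 1 4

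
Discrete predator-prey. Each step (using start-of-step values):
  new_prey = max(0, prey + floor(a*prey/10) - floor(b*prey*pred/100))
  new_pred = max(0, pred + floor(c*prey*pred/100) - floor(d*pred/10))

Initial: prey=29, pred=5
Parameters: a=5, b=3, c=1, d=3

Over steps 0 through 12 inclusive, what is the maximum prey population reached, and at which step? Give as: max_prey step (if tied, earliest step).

Step 1: prey: 29+14-4=39; pred: 5+1-1=5
Step 2: prey: 39+19-5=53; pred: 5+1-1=5
Step 3: prey: 53+26-7=72; pred: 5+2-1=6
Step 4: prey: 72+36-12=96; pred: 6+4-1=9
Step 5: prey: 96+48-25=119; pred: 9+8-2=15
Step 6: prey: 119+59-53=125; pred: 15+17-4=28
Step 7: prey: 125+62-105=82; pred: 28+35-8=55
Step 8: prey: 82+41-135=0; pred: 55+45-16=84
Step 9: prey: 0+0-0=0; pred: 84+0-25=59
Step 10: prey: 0+0-0=0; pred: 59+0-17=42
Step 11: prey: 0+0-0=0; pred: 42+0-12=30
Step 12: prey: 0+0-0=0; pred: 30+0-9=21
Max prey = 125 at step 6

Answer: 125 6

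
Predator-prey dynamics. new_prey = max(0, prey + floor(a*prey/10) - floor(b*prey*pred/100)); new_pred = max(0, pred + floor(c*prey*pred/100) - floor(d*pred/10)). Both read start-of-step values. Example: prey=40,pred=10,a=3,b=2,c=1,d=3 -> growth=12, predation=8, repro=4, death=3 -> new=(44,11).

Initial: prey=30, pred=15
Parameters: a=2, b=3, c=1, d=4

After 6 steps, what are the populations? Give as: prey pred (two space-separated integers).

Answer: 18 3

Derivation:
Step 1: prey: 30+6-13=23; pred: 15+4-6=13
Step 2: prey: 23+4-8=19; pred: 13+2-5=10
Step 3: prey: 19+3-5=17; pred: 10+1-4=7
Step 4: prey: 17+3-3=17; pred: 7+1-2=6
Step 5: prey: 17+3-3=17; pred: 6+1-2=5
Step 6: prey: 17+3-2=18; pred: 5+0-2=3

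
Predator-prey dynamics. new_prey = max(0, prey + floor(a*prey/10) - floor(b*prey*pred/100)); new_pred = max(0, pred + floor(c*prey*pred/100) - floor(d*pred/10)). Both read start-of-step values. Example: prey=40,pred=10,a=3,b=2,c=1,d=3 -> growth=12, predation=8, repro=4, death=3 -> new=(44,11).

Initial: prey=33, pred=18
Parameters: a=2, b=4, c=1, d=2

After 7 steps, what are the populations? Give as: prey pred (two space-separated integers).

Step 1: prey: 33+6-23=16; pred: 18+5-3=20
Step 2: prey: 16+3-12=7; pred: 20+3-4=19
Step 3: prey: 7+1-5=3; pred: 19+1-3=17
Step 4: prey: 3+0-2=1; pred: 17+0-3=14
Step 5: prey: 1+0-0=1; pred: 14+0-2=12
Step 6: prey: 1+0-0=1; pred: 12+0-2=10
Step 7: prey: 1+0-0=1; pred: 10+0-2=8

Answer: 1 8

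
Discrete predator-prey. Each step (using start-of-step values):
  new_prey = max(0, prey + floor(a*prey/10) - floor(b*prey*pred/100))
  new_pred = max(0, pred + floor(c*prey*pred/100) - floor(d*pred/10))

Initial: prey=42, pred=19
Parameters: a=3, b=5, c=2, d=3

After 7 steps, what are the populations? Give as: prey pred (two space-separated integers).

Step 1: prey: 42+12-39=15; pred: 19+15-5=29
Step 2: prey: 15+4-21=0; pred: 29+8-8=29
Step 3: prey: 0+0-0=0; pred: 29+0-8=21
Step 4: prey: 0+0-0=0; pred: 21+0-6=15
Step 5: prey: 0+0-0=0; pred: 15+0-4=11
Step 6: prey: 0+0-0=0; pred: 11+0-3=8
Step 7: prey: 0+0-0=0; pred: 8+0-2=6

Answer: 0 6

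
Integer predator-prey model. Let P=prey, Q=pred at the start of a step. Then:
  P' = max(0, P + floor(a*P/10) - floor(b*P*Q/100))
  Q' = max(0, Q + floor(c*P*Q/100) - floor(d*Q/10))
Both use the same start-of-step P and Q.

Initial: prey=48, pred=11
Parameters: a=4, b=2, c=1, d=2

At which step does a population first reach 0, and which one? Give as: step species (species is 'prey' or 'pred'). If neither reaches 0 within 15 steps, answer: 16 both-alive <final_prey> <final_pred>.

Answer: 8 prey

Derivation:
Step 1: prey: 48+19-10=57; pred: 11+5-2=14
Step 2: prey: 57+22-15=64; pred: 14+7-2=19
Step 3: prey: 64+25-24=65; pred: 19+12-3=28
Step 4: prey: 65+26-36=55; pred: 28+18-5=41
Step 5: prey: 55+22-45=32; pred: 41+22-8=55
Step 6: prey: 32+12-35=9; pred: 55+17-11=61
Step 7: prey: 9+3-10=2; pred: 61+5-12=54
Step 8: prey: 2+0-2=0; pred: 54+1-10=45
First extinction: prey at step 8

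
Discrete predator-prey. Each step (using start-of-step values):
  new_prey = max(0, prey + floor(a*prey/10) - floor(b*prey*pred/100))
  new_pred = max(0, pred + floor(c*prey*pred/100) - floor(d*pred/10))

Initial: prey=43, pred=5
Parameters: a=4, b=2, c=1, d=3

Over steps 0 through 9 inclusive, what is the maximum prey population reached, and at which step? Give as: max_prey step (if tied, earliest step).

Answer: 112 5

Derivation:
Step 1: prey: 43+17-4=56; pred: 5+2-1=6
Step 2: prey: 56+22-6=72; pred: 6+3-1=8
Step 3: prey: 72+28-11=89; pred: 8+5-2=11
Step 4: prey: 89+35-19=105; pred: 11+9-3=17
Step 5: prey: 105+42-35=112; pred: 17+17-5=29
Step 6: prey: 112+44-64=92; pred: 29+32-8=53
Step 7: prey: 92+36-97=31; pred: 53+48-15=86
Step 8: prey: 31+12-53=0; pred: 86+26-25=87
Step 9: prey: 0+0-0=0; pred: 87+0-26=61
Max prey = 112 at step 5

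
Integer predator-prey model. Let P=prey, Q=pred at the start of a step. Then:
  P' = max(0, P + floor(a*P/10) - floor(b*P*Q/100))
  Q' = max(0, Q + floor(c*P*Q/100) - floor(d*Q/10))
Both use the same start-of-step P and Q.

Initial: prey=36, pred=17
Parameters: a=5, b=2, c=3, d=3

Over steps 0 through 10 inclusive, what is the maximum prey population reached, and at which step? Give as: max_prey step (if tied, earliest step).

Step 1: prey: 36+18-12=42; pred: 17+18-5=30
Step 2: prey: 42+21-25=38; pred: 30+37-9=58
Step 3: prey: 38+19-44=13; pred: 58+66-17=107
Step 4: prey: 13+6-27=0; pred: 107+41-32=116
Step 5: prey: 0+0-0=0; pred: 116+0-34=82
Step 6: prey: 0+0-0=0; pred: 82+0-24=58
Step 7: prey: 0+0-0=0; pred: 58+0-17=41
Step 8: prey: 0+0-0=0; pred: 41+0-12=29
Step 9: prey: 0+0-0=0; pred: 29+0-8=21
Step 10: prey: 0+0-0=0; pred: 21+0-6=15
Max prey = 42 at step 1

Answer: 42 1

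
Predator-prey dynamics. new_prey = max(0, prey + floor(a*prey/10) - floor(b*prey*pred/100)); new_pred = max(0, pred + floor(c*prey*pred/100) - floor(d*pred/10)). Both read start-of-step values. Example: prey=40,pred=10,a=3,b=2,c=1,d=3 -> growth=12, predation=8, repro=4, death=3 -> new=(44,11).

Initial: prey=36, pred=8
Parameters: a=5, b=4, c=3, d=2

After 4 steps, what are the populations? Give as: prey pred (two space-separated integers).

Step 1: prey: 36+18-11=43; pred: 8+8-1=15
Step 2: prey: 43+21-25=39; pred: 15+19-3=31
Step 3: prey: 39+19-48=10; pred: 31+36-6=61
Step 4: prey: 10+5-24=0; pred: 61+18-12=67

Answer: 0 67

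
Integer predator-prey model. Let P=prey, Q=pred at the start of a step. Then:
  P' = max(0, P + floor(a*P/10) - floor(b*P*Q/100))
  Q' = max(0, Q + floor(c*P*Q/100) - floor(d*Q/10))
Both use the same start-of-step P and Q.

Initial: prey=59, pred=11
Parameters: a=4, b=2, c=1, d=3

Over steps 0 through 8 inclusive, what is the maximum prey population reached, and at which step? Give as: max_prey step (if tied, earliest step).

Step 1: prey: 59+23-12=70; pred: 11+6-3=14
Step 2: prey: 70+28-19=79; pred: 14+9-4=19
Step 3: prey: 79+31-30=80; pred: 19+15-5=29
Step 4: prey: 80+32-46=66; pred: 29+23-8=44
Step 5: prey: 66+26-58=34; pred: 44+29-13=60
Step 6: prey: 34+13-40=7; pred: 60+20-18=62
Step 7: prey: 7+2-8=1; pred: 62+4-18=48
Step 8: prey: 1+0-0=1; pred: 48+0-14=34
Max prey = 80 at step 3

Answer: 80 3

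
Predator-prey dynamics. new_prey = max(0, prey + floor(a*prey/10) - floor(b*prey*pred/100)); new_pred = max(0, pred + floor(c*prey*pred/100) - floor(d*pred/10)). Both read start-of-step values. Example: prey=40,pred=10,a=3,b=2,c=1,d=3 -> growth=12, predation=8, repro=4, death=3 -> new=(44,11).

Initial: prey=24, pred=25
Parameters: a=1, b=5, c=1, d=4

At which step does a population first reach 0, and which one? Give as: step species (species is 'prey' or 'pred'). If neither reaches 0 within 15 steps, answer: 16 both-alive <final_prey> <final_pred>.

Step 1: prey: 24+2-30=0; pred: 25+6-10=21
First extinction: prey at step 1

Answer: 1 prey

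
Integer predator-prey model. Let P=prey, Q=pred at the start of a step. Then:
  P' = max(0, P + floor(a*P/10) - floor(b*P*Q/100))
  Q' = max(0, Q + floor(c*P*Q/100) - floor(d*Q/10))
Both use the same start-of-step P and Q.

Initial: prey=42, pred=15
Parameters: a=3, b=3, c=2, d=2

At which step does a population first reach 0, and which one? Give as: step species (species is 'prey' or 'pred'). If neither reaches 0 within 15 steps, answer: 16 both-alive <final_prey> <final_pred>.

Answer: 4 prey

Derivation:
Step 1: prey: 42+12-18=36; pred: 15+12-3=24
Step 2: prey: 36+10-25=21; pred: 24+17-4=37
Step 3: prey: 21+6-23=4; pred: 37+15-7=45
Step 4: prey: 4+1-5=0; pred: 45+3-9=39
First extinction: prey at step 4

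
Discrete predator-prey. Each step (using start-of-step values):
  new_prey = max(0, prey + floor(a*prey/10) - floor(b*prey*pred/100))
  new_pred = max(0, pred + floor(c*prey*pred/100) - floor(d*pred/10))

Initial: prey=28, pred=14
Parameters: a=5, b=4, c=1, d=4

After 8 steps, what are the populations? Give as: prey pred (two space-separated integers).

Step 1: prey: 28+14-15=27; pred: 14+3-5=12
Step 2: prey: 27+13-12=28; pred: 12+3-4=11
Step 3: prey: 28+14-12=30; pred: 11+3-4=10
Step 4: prey: 30+15-12=33; pred: 10+3-4=9
Step 5: prey: 33+16-11=38; pred: 9+2-3=8
Step 6: prey: 38+19-12=45; pred: 8+3-3=8
Step 7: prey: 45+22-14=53; pred: 8+3-3=8
Step 8: prey: 53+26-16=63; pred: 8+4-3=9

Answer: 63 9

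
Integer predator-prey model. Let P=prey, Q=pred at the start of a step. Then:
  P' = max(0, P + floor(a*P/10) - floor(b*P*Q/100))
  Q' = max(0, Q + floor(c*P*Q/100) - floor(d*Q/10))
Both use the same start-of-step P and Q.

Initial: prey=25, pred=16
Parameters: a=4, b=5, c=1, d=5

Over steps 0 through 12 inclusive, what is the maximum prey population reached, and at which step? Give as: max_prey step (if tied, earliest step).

Answer: 151 12

Derivation:
Step 1: prey: 25+10-20=15; pred: 16+4-8=12
Step 2: prey: 15+6-9=12; pred: 12+1-6=7
Step 3: prey: 12+4-4=12; pred: 7+0-3=4
Step 4: prey: 12+4-2=14; pred: 4+0-2=2
Step 5: prey: 14+5-1=18; pred: 2+0-1=1
Step 6: prey: 18+7-0=25; pred: 1+0-0=1
Step 7: prey: 25+10-1=34; pred: 1+0-0=1
Step 8: prey: 34+13-1=46; pred: 1+0-0=1
Step 9: prey: 46+18-2=62; pred: 1+0-0=1
Step 10: prey: 62+24-3=83; pred: 1+0-0=1
Step 11: prey: 83+33-4=112; pred: 1+0-0=1
Step 12: prey: 112+44-5=151; pred: 1+1-0=2
Max prey = 151 at step 12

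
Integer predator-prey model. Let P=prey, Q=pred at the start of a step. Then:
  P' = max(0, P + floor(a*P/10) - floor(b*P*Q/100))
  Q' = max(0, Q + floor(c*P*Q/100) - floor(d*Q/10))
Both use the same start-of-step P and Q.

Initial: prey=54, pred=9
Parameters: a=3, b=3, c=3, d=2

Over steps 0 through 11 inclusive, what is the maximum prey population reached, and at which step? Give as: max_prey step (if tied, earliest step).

Step 1: prey: 54+16-14=56; pred: 9+14-1=22
Step 2: prey: 56+16-36=36; pred: 22+36-4=54
Step 3: prey: 36+10-58=0; pred: 54+58-10=102
Step 4: prey: 0+0-0=0; pred: 102+0-20=82
Step 5: prey: 0+0-0=0; pred: 82+0-16=66
Step 6: prey: 0+0-0=0; pred: 66+0-13=53
Step 7: prey: 0+0-0=0; pred: 53+0-10=43
Step 8: prey: 0+0-0=0; pred: 43+0-8=35
Step 9: prey: 0+0-0=0; pred: 35+0-7=28
Step 10: prey: 0+0-0=0; pred: 28+0-5=23
Step 11: prey: 0+0-0=0; pred: 23+0-4=19
Max prey = 56 at step 1

Answer: 56 1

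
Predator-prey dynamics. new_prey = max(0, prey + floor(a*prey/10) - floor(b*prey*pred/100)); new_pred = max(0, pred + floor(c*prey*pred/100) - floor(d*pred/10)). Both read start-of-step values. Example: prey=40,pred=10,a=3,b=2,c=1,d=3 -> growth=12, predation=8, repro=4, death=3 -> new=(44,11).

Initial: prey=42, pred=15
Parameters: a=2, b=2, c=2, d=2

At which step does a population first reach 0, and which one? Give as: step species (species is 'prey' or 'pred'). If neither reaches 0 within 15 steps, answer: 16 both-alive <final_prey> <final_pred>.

Answer: 5 prey

Derivation:
Step 1: prey: 42+8-12=38; pred: 15+12-3=24
Step 2: prey: 38+7-18=27; pred: 24+18-4=38
Step 3: prey: 27+5-20=12; pred: 38+20-7=51
Step 4: prey: 12+2-12=2; pred: 51+12-10=53
Step 5: prey: 2+0-2=0; pred: 53+2-10=45
First extinction: prey at step 5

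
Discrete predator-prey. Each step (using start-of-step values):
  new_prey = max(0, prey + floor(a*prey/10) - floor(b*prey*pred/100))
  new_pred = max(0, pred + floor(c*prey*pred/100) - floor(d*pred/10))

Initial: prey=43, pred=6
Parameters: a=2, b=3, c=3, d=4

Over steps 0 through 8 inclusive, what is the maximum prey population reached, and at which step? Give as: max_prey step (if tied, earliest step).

Step 1: prey: 43+8-7=44; pred: 6+7-2=11
Step 2: prey: 44+8-14=38; pred: 11+14-4=21
Step 3: prey: 38+7-23=22; pred: 21+23-8=36
Step 4: prey: 22+4-23=3; pred: 36+23-14=45
Step 5: prey: 3+0-4=0; pred: 45+4-18=31
Step 6: prey: 0+0-0=0; pred: 31+0-12=19
Step 7: prey: 0+0-0=0; pred: 19+0-7=12
Step 8: prey: 0+0-0=0; pred: 12+0-4=8
Max prey = 44 at step 1

Answer: 44 1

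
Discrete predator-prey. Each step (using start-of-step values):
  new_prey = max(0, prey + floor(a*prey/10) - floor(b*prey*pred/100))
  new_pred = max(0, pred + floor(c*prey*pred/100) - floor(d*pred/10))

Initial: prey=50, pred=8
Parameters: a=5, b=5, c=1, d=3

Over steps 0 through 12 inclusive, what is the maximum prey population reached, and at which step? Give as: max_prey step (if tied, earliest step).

Step 1: prey: 50+25-20=55; pred: 8+4-2=10
Step 2: prey: 55+27-27=55; pred: 10+5-3=12
Step 3: prey: 55+27-33=49; pred: 12+6-3=15
Step 4: prey: 49+24-36=37; pred: 15+7-4=18
Step 5: prey: 37+18-33=22; pred: 18+6-5=19
Step 6: prey: 22+11-20=13; pred: 19+4-5=18
Step 7: prey: 13+6-11=8; pred: 18+2-5=15
Step 8: prey: 8+4-6=6; pred: 15+1-4=12
Step 9: prey: 6+3-3=6; pred: 12+0-3=9
Step 10: prey: 6+3-2=7; pred: 9+0-2=7
Step 11: prey: 7+3-2=8; pred: 7+0-2=5
Step 12: prey: 8+4-2=10; pred: 5+0-1=4
Max prey = 55 at step 1

Answer: 55 1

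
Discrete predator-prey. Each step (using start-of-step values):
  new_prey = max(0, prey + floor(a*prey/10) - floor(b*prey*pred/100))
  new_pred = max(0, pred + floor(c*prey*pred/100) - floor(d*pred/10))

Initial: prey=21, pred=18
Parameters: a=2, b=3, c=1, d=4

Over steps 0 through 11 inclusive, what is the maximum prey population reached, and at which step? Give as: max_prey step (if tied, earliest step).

Answer: 26 11

Derivation:
Step 1: prey: 21+4-11=14; pred: 18+3-7=14
Step 2: prey: 14+2-5=11; pred: 14+1-5=10
Step 3: prey: 11+2-3=10; pred: 10+1-4=7
Step 4: prey: 10+2-2=10; pred: 7+0-2=5
Step 5: prey: 10+2-1=11; pred: 5+0-2=3
Step 6: prey: 11+2-0=13; pred: 3+0-1=2
Step 7: prey: 13+2-0=15; pred: 2+0-0=2
Step 8: prey: 15+3-0=18; pred: 2+0-0=2
Step 9: prey: 18+3-1=20; pred: 2+0-0=2
Step 10: prey: 20+4-1=23; pred: 2+0-0=2
Step 11: prey: 23+4-1=26; pred: 2+0-0=2
Max prey = 26 at step 11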